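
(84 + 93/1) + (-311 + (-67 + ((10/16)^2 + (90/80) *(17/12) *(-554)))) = -69347/64 = -1083.55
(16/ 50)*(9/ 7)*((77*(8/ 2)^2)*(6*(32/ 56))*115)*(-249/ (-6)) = 290290176/35 = 8294005.03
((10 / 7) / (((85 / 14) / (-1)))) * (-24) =96/17 = 5.65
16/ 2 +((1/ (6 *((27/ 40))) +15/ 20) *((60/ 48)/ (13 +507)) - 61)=-7143229/134784 = -53.00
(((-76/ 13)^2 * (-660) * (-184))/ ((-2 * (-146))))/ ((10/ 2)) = 35071872/12337 = 2842.82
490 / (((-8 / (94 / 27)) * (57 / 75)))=-287875/1026 = -280.58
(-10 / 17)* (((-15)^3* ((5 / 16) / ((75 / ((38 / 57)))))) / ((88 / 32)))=2.01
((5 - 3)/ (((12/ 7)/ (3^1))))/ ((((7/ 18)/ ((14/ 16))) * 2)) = 63/16 = 3.94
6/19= 0.32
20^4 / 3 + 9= 160027/3 = 53342.33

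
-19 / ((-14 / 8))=76/7 = 10.86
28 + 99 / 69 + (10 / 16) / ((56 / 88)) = 39177/1288 = 30.42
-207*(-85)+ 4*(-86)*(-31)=28259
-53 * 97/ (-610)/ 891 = 5141/543510 = 0.01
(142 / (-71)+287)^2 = 81225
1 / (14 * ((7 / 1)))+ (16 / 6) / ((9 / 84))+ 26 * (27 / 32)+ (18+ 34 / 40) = 2317423/35280 = 65.69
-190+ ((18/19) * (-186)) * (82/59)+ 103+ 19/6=-2211079/6726 = -328.74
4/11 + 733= 8067/11 = 733.36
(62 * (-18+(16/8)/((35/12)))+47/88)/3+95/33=-1092697/3080 = -354.77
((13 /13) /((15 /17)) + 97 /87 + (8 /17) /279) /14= 110527/687735 = 0.16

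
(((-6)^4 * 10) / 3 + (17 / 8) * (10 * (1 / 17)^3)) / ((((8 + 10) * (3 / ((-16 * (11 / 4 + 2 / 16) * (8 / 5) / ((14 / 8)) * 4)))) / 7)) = -735105760/7803 = -94208.09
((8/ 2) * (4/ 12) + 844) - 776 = 208/3 = 69.33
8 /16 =1/2 = 0.50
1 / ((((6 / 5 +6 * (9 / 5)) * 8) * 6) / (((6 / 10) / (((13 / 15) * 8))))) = 1/6656 = 0.00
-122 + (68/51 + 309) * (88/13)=77170/39 = 1978.72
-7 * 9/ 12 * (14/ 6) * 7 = -343/4 = -85.75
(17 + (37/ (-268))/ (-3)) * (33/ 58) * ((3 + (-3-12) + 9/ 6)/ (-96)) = 1.06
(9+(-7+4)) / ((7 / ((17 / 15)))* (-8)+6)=-17/123 = -0.14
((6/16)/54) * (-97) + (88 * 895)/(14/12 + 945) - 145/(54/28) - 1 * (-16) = 57344377/2452464 = 23.38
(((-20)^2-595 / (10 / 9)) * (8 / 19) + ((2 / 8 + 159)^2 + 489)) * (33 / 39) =86250153/3952 = 21824.43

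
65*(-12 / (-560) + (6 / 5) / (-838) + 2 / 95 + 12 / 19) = 9745723/222908 = 43.72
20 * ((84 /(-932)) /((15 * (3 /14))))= -392/699 = -0.56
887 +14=901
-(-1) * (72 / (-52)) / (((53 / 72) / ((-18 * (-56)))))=-1306368/689 = -1896.03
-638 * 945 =-602910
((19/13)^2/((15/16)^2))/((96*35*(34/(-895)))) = -258476/13574925 = -0.02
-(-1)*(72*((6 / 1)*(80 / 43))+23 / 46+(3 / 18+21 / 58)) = 6021137/7482 = 804.75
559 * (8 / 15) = 4472/15 = 298.13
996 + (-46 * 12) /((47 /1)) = 46260/47 = 984.26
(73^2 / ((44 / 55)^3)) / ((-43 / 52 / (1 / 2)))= -8659625/1376 = -6293.33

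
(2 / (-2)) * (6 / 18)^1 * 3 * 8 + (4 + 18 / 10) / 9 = -331/45 = -7.36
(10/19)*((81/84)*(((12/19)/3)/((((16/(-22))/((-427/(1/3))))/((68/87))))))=1539945/10469 = 147.10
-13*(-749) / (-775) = -9737/775 = -12.56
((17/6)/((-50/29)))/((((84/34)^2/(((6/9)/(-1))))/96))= 569908/33075 = 17.23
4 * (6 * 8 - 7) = 164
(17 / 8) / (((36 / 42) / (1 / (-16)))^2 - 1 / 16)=98/8671 = 0.01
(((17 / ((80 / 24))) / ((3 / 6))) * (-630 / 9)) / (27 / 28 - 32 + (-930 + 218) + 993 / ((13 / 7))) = 5096/1487 = 3.43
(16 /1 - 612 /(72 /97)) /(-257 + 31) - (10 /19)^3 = 10639003/3100268 = 3.43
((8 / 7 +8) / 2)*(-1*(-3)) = 96/7 = 13.71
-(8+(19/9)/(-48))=-3437/432 = -7.96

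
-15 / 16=-0.94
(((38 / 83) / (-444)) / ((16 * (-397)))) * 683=12977/117041952 = 0.00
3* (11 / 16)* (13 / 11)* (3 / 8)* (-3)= -351/128 = -2.74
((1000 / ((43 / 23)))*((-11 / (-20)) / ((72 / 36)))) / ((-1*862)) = -6325/37066 = -0.17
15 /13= 1.15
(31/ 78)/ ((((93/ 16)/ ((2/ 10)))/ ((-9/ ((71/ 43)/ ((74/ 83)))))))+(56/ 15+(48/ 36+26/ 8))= 37922419/4596540 = 8.25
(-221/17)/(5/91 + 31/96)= -113568/3301 = -34.40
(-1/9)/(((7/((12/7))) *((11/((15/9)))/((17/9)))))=-340/43659 = -0.01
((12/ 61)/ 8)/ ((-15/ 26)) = -13/305 = -0.04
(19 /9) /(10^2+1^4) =19/909 = 0.02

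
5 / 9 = 0.56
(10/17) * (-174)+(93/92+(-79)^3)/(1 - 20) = 768069895/29716 = 25847.01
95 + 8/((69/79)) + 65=11672/69 = 169.16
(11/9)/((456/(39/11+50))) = 31/216 = 0.14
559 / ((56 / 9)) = 5031/56 = 89.84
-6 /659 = -0.01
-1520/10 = -152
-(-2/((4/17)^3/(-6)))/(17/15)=-13005/16 = -812.81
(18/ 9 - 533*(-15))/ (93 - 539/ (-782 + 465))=2535049/30020 = 84.45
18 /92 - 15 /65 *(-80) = 11157/598 = 18.66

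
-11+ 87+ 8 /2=80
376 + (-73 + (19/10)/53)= 160609/530 = 303.04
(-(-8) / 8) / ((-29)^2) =1/841 = 0.00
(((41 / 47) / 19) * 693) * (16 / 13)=454608/11609 = 39.16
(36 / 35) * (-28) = -144/5 = -28.80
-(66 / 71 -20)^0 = -1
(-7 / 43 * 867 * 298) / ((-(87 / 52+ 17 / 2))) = 94045224/22747 = 4134.40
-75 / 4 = -18.75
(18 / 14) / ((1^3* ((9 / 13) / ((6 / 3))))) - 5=-9/7 = -1.29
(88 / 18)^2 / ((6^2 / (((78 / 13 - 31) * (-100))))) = 1210000/729 = 1659.81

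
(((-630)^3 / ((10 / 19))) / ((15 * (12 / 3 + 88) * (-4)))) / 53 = 7918155/4876 = 1623.90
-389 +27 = -362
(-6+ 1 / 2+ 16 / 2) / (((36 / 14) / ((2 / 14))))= 5/36 = 0.14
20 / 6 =10/3 = 3.33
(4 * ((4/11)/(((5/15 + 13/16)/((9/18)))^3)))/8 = 27648/1830125 = 0.02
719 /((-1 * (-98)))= 719/98 = 7.34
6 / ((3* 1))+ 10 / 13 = 36/13 = 2.77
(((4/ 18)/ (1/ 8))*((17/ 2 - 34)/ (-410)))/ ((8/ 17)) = 289/1230 = 0.23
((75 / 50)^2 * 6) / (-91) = -27/182 = -0.15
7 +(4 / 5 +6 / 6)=44/5 = 8.80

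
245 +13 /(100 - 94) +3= 1501/6 = 250.17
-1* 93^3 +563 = -803794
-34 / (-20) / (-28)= -17/280 = -0.06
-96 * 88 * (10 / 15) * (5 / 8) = -3520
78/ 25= 3.12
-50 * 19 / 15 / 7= -190/21 = -9.05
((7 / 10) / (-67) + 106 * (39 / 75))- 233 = -595933/3350 = -177.89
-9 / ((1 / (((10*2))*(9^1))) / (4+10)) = -22680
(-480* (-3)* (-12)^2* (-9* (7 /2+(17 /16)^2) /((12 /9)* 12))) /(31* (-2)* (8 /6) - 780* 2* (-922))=-12957975/34517696 = -0.38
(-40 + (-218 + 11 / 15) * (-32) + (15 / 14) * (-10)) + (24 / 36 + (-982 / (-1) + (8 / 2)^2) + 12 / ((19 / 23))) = 7915.01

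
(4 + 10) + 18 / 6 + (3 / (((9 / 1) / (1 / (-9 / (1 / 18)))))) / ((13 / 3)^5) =12623961/742586 = 17.00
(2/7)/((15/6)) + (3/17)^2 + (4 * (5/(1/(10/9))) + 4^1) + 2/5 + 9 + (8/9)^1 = 3337028/91035 = 36.66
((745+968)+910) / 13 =2623/13 = 201.77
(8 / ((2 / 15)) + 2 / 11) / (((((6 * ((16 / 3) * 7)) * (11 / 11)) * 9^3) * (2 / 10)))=1655/898128 = 0.00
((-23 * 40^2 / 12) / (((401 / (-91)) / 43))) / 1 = 35999600/1203 = 29924.85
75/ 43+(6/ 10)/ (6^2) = 4543/2580 = 1.76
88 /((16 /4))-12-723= -713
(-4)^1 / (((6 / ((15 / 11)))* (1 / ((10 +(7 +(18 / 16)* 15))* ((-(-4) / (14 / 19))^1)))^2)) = -132561005/4312 = -30742.35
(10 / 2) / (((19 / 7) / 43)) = 1505/19 = 79.21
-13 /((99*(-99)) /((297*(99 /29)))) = 1.34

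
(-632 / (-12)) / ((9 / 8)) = 1264/27 = 46.81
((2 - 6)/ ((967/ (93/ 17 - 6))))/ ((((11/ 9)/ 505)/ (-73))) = -11944260/180829 = -66.05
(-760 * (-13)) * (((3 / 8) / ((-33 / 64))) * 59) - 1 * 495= -4668805/11 = -424436.82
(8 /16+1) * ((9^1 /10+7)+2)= 14.85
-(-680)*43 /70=2924/7 = 417.71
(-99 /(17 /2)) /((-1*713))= 198/12121 = 0.02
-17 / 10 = -1.70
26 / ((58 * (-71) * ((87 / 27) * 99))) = -13/656821 = 0.00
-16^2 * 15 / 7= -3840/7 = -548.57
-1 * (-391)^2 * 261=-39901941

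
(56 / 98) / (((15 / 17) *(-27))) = -68/2835 = -0.02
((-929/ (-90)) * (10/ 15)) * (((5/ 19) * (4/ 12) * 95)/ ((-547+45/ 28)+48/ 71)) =-9234260/87714657 = -0.11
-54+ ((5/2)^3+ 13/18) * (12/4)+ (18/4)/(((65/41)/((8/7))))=-18721/10920 = -1.71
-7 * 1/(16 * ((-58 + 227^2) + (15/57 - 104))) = -133/15615648 = 0.00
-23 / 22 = -1.05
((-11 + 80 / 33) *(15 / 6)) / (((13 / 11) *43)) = -0.42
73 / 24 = 3.04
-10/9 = -1.11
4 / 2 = 2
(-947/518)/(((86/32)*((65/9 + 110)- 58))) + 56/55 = 328667056/326481155 = 1.01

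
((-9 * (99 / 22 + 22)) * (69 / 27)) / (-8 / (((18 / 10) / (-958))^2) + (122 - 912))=98739/367233580 = 0.00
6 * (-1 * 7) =-42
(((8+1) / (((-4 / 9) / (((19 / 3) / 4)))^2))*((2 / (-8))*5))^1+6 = -140061/1024 = -136.78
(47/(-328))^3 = -103823/35287552 = 0.00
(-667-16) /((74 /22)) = -7513/37 = -203.05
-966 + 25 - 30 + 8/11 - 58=-11311/11 = -1028.27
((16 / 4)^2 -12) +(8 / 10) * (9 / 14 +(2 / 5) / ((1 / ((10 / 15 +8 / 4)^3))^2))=15255974/127575 = 119.58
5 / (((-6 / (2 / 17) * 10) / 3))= -1/34 = -0.03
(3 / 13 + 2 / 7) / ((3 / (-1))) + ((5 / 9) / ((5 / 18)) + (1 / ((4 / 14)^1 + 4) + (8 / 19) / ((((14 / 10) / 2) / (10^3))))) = 31306913/51870 = 603.56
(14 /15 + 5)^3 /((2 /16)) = 5639752/3375 = 1671.04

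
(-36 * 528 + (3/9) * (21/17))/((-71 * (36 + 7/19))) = 6139451/834037 = 7.36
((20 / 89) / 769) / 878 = 10/30045599 = 0.00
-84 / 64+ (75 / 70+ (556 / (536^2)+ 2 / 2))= 191269/251384 = 0.76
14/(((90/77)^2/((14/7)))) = 41503/2025 = 20.50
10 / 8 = 5/4 = 1.25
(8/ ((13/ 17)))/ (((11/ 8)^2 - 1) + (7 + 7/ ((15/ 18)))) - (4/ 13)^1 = 22668/67769 = 0.33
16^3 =4096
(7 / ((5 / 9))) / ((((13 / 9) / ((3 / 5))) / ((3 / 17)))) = 5103/5525 = 0.92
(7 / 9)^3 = 343/729 = 0.47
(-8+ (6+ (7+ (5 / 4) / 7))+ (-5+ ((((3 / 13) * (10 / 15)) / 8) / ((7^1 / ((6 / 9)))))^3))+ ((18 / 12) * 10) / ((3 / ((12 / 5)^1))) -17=-4.82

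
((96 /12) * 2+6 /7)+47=447/7 = 63.86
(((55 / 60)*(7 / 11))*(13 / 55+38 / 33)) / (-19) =-1603/37620 = -0.04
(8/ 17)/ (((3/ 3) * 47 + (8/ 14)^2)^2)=19208/91421937 = 0.00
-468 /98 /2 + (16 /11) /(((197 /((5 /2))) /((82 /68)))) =-4269983/1805111 = -2.37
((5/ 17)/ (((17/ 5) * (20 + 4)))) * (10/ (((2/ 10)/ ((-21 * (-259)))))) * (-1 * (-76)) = 74496.11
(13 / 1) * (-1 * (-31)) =403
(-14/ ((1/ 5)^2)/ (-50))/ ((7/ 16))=16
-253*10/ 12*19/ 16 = -24035/96 = -250.36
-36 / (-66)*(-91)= -546/11 = -49.64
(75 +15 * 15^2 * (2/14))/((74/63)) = 17550/37 = 474.32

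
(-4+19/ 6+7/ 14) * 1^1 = -1/3 = -0.33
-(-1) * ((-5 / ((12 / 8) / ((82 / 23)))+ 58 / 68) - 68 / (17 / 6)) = -82183/2346 = -35.03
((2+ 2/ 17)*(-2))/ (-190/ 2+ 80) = 24/85 = 0.28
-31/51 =-0.61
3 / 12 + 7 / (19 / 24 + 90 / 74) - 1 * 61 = -408405/7132 = -57.26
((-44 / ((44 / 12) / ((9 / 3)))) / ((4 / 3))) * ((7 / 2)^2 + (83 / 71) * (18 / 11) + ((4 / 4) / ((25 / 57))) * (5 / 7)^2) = -63343971/153076 = -413.81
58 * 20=1160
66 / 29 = 2.28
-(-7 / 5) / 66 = 7/330 = 0.02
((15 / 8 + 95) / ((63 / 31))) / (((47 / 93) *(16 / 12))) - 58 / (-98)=5257041/73696 = 71.33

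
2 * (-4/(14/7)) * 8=-32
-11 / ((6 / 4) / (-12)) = 88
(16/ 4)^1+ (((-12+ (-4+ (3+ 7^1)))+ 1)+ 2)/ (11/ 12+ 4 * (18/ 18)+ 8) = 584/155 = 3.77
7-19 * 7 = -126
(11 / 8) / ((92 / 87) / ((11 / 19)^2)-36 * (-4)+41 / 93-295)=-0.01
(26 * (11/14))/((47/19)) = 2717/329 = 8.26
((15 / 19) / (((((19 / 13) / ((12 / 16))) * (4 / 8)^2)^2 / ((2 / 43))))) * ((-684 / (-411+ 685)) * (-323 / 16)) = 3490695/447716 = 7.80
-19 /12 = -1.58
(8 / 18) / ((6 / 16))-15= -373/27 = -13.81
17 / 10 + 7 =87/10 = 8.70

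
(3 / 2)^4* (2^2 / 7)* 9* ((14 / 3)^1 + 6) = 277.71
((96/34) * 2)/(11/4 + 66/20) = 1920/2057 = 0.93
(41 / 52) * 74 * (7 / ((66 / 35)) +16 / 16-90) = -656861/132 = -4976.22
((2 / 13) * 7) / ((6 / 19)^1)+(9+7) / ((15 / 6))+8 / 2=2693/195 = 13.81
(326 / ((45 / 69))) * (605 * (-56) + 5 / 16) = -406447835/24 = -16935326.46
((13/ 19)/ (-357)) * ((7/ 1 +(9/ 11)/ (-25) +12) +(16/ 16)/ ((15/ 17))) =-30797/799425 = -0.04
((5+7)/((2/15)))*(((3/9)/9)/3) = 1.11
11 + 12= 23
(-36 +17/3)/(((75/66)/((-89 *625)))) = 4454450/3 = 1484816.67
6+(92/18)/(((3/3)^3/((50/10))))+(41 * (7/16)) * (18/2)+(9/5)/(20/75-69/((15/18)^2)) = 25815409/133776 = 192.97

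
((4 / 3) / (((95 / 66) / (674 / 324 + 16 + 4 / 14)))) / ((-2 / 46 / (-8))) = 168615392/53865 = 3130.33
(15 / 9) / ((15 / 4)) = 4/9 = 0.44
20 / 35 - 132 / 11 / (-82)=0.72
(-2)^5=-32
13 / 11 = 1.18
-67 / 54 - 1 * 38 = -2119/54 = -39.24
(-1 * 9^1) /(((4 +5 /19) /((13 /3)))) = -247/27 = -9.15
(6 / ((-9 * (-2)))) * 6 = 2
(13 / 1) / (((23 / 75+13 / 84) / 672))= 18932.51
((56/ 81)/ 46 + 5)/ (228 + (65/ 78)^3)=74744/3406737 = 0.02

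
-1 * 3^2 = -9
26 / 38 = 13/19 = 0.68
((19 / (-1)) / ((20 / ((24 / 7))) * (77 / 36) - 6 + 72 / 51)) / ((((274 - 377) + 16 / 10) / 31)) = 3604680/4895423 = 0.74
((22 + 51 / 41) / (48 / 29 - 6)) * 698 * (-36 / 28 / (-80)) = -9645313/160720 = -60.01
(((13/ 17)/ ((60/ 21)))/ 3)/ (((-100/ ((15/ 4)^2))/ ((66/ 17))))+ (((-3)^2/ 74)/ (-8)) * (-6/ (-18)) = -0.05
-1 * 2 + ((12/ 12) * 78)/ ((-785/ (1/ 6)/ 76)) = -2558/785 = -3.26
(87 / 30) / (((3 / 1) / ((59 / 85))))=1711/2550 = 0.67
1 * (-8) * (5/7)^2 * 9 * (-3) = 5400/49 = 110.20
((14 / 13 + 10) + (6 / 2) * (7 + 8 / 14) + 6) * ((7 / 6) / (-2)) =-1207/52 = -23.21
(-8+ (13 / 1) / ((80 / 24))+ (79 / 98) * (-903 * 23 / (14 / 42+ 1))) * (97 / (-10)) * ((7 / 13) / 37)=341153171/192400 = 1773.15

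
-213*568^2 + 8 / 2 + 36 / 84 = -481032353/7 = -68718907.57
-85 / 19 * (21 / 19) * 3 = -5355/361 = -14.83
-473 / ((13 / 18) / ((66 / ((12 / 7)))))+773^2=7440088/13 = 572314.46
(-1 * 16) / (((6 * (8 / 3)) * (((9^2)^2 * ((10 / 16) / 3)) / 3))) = -8/3645 = 0.00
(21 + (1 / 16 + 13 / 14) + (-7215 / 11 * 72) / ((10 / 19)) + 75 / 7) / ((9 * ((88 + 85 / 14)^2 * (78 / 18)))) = -85948373/330709236 = -0.26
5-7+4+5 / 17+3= 90/17 = 5.29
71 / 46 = 1.54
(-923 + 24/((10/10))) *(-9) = 8091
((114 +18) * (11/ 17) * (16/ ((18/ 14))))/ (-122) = -27104/3111 = -8.71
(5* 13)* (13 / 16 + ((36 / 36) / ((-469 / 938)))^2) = 312.81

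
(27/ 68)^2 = 729/4624 = 0.16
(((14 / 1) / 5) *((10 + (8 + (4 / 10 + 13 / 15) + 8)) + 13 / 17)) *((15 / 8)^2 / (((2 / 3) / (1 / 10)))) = 41.39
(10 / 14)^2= 25/49 = 0.51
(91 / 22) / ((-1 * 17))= -91/374 = -0.24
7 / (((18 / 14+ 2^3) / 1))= 49/65 = 0.75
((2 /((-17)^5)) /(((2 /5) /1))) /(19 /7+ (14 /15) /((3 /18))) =-175/413178387 = 0.00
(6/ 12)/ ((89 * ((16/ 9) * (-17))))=-9/48416 = 0.00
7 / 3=2.33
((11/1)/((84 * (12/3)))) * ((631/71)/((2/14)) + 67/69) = 1702415/823032 = 2.07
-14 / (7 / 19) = -38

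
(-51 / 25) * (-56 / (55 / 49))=139944/1375 = 101.78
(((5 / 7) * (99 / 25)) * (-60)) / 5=-33.94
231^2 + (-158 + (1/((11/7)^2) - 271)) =6404821/121 = 52932.40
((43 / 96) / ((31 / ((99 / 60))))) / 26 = 473/515840 = 0.00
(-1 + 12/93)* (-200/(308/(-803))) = -98550/217 = -454.15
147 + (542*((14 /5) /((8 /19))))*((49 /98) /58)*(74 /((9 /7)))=10102477/5220 = 1935.34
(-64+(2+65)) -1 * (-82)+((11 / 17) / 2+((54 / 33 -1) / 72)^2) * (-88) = 6849175/121176 = 56.52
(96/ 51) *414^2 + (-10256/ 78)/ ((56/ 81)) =322437.58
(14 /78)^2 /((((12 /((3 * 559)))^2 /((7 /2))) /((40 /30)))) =634207/216 = 2936.14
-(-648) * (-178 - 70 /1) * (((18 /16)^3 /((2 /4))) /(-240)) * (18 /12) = 1830519/640 = 2860.19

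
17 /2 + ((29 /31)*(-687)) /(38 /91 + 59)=-776497/335234 = -2.32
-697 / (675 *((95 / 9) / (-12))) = 2788/2375 = 1.17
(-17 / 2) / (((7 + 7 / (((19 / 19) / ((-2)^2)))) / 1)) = -17/70 = -0.24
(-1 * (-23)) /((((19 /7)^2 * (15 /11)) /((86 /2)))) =533071/5415 = 98.44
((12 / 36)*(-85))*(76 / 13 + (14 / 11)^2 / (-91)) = -259760/1573 = -165.14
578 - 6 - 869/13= 6567/13 = 505.15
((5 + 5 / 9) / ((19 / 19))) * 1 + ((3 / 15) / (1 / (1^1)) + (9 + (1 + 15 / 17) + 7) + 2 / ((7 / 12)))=144941/5355 = 27.07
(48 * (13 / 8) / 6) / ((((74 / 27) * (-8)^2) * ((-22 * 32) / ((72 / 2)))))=-3159/833536 = 0.00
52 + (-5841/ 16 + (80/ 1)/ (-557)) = -2791293/8912 = -313.21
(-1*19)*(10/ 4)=-95/2 = -47.50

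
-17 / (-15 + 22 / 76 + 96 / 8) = 646/103 = 6.27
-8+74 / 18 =-35/9 = -3.89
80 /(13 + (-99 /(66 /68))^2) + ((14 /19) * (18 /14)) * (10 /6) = 314030/197923 = 1.59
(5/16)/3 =5/48 = 0.10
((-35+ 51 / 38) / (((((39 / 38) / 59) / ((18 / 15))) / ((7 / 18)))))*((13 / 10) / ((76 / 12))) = -528227/2850 = -185.34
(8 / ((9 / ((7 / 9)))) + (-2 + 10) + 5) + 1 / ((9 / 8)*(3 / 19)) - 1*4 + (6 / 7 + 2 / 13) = 120383/7371 = 16.33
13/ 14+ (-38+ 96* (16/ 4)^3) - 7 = 6099.93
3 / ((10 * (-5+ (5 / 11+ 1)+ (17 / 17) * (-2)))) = -0.05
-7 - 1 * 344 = -351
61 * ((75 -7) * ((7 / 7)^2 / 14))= 2074/7 = 296.29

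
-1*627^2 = -393129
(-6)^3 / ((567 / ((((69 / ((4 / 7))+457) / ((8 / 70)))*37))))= -427535/6 = -71255.83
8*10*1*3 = 240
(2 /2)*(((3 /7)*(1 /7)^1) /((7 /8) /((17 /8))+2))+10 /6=1.69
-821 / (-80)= 821/80 = 10.26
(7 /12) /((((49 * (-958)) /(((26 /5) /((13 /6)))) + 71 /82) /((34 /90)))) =-4879/433020780 = 0.00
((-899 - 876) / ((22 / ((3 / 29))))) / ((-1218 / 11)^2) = -19525/28681464 = 0.00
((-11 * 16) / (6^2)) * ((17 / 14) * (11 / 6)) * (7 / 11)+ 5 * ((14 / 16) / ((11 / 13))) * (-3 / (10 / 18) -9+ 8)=-11885/297 = -40.02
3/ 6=1/2 = 0.50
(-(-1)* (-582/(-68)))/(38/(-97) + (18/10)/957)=-45022065/2050846 = -21.95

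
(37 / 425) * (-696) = -25752/425 = -60.59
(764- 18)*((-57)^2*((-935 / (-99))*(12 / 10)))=27469212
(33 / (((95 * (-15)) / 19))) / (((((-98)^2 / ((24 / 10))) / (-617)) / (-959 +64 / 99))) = -65.02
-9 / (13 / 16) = -144/13 = -11.08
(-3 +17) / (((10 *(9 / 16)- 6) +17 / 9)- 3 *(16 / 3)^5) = -9072/8387627 = 0.00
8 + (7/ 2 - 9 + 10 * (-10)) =-195/2 = -97.50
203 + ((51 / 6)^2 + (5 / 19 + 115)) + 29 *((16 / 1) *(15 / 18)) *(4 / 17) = 1866269/3876 = 481.49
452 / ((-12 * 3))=-113/9 = -12.56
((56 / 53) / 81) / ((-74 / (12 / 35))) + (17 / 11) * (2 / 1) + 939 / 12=947485861/11648340 = 81.34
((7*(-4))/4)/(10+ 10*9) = -0.07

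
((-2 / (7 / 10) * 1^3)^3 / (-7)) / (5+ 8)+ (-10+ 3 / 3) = -272917/31213 = -8.74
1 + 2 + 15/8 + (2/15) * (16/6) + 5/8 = 527/90 = 5.86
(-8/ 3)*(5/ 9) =-40/27 = -1.48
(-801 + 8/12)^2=5764801/9 = 640533.44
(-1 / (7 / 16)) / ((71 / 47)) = -752/497 = -1.51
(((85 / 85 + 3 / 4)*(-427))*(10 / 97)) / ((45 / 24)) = -11956/291 = -41.09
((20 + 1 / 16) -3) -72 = -879/16 = -54.94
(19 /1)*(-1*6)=-114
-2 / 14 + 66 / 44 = 19/14 = 1.36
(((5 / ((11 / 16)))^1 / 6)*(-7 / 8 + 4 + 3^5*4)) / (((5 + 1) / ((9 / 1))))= 39005/22 = 1772.95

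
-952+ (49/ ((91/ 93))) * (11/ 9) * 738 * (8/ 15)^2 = 11598776/975 = 11896.18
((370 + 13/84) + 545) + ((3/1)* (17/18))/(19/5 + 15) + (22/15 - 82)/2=875.04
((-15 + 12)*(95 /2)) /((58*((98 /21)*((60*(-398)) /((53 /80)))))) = 3021/206832640 = 0.00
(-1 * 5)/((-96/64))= 10/3 = 3.33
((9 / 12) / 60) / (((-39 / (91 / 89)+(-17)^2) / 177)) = 1239/140480 = 0.01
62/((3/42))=868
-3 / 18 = -1/6 = -0.17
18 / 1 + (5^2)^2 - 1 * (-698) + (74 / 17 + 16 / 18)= 205975/153 = 1346.24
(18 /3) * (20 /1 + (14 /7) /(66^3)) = 2874961/23958 = 120.00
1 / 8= 0.12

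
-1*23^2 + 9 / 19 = -10042/19 = -528.53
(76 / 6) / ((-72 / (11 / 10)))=-209/1080 = -0.19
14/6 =7/3 = 2.33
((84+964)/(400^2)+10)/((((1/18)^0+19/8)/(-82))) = -8205371/33750 = -243.12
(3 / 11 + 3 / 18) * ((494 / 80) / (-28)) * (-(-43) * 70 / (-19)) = 16211/1056 = 15.35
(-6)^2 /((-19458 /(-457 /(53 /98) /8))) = 22393/114586 = 0.20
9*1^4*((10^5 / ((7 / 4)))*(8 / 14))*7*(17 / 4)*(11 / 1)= 673200000/7 = 96171428.57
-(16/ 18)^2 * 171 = -1216/9 = -135.11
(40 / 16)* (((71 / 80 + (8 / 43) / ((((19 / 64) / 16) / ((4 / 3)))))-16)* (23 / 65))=-7861837/5098080 = -1.54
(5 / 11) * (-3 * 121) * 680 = -112200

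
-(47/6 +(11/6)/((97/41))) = -835/97 = -8.61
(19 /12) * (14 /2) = 133/12 = 11.08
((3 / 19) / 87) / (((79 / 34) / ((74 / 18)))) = 1258/391761 = 0.00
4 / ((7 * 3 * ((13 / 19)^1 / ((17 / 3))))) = 1292/819 = 1.58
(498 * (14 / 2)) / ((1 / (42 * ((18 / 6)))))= 439236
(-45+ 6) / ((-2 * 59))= 39/118 = 0.33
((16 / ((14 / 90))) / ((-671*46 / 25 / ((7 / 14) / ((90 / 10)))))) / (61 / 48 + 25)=-24000/136227091 = 0.00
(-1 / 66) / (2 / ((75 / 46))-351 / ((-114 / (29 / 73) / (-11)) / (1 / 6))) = 69350/4649249 = 0.01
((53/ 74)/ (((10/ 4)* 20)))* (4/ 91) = 53/84175 = 0.00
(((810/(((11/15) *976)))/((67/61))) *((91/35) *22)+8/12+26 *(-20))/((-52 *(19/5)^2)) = 0.61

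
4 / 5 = 0.80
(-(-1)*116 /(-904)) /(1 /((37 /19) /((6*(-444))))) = 29/309168 = 0.00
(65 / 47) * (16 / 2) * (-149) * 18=-1394640/47 = -29673.19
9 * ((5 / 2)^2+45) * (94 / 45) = 1927/2 = 963.50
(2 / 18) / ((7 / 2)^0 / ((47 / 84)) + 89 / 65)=3055/86787 = 0.04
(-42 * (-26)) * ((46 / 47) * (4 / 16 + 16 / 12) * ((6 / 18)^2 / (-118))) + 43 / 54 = -119363/149742 = -0.80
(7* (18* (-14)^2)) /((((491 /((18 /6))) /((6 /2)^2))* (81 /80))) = 658560/491 = 1341.26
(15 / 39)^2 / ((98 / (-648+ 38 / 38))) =-0.98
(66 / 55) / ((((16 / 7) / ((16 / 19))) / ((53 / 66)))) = 371/1045 = 0.36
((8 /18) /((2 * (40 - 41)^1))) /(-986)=1/4437 = 0.00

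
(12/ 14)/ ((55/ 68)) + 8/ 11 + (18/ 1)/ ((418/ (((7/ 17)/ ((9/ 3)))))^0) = 7618/385 = 19.79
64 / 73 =0.88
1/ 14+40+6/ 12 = 284/7 = 40.57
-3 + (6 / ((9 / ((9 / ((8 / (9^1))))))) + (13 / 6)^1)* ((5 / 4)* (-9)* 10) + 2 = -8033/8 = -1004.12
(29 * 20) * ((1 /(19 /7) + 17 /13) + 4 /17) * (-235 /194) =-546971900/407303 = -1342.91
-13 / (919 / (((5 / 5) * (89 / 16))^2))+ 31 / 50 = 1072267/5881600 = 0.18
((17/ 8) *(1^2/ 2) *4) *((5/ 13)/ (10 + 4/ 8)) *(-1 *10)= -425/273 = -1.56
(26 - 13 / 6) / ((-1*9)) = -143/54 = -2.65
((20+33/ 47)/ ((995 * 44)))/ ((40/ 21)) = 20433/82306400 = 0.00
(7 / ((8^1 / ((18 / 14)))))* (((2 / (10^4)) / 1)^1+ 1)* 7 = 315063/40000 = 7.88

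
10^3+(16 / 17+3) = 17067/17 = 1003.94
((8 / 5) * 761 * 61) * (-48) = -17825664/5 = -3565132.80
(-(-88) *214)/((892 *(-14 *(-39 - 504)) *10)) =1177/4238115 = 0.00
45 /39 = 15/13 = 1.15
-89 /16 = -5.56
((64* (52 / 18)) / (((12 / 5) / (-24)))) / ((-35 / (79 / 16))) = 16432/63 = 260.83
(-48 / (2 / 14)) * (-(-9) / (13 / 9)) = -27216/13 = -2093.54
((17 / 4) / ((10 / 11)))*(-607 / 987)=-113509/39480 = -2.88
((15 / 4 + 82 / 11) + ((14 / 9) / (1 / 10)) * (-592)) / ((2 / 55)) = -18211415/72 = -252936.32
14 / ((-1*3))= -14/3 = -4.67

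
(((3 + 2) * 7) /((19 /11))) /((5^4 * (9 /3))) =77/7125 = 0.01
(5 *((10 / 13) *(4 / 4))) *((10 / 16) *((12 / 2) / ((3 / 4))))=250/13 = 19.23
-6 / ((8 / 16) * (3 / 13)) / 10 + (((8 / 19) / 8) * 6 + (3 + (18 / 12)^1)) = -73/190 = -0.38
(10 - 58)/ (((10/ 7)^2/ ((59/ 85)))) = -34692/2125 = -16.33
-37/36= -1.03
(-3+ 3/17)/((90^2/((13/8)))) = -13/22950 = 0.00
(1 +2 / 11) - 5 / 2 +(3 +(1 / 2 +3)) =57/11 = 5.18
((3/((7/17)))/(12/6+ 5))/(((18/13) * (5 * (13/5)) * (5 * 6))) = 17/8820 = 0.00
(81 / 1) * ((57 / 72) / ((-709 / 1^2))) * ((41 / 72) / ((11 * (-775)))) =2337/386830400 = 0.00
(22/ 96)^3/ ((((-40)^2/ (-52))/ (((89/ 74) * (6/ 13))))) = -118459/545587200 = 0.00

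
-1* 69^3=-328509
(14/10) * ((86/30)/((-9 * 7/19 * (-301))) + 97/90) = 14297/9450 = 1.51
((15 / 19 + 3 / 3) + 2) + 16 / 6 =368/57 = 6.46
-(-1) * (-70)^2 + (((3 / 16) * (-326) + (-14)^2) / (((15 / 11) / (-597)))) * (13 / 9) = -28941103/360 = -80391.95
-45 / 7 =-6.43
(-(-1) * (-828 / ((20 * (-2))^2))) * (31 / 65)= -6417/26000 = -0.25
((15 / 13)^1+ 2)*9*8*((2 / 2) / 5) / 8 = 369/65 = 5.68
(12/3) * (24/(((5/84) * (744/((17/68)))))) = 84/155 = 0.54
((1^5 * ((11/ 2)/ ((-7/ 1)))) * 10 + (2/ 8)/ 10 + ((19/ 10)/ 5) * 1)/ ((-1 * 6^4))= 10433/1814400 = 0.01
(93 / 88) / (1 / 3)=279/88 = 3.17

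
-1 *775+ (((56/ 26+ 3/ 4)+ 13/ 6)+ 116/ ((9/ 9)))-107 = -118705/156 = -760.93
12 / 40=3/10 = 0.30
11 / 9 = 1.22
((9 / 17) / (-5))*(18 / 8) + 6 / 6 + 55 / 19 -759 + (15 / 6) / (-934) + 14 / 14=-568931657/754205 = -754.35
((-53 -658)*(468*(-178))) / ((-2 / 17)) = -503447724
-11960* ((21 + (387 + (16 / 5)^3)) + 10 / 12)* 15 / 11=-396116396/55 = -7202116.29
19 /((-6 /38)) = -361/3 = -120.33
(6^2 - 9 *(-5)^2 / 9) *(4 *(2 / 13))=88/13 = 6.77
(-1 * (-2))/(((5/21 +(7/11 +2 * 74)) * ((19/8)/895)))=330792/65341 = 5.06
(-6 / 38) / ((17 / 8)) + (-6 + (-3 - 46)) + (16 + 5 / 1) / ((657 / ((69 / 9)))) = -11635370/212211 = -54.83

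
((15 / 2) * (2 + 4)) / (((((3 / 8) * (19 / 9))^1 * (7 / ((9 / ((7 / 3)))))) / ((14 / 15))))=3888/133 = 29.23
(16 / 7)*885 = 14160/7 = 2022.86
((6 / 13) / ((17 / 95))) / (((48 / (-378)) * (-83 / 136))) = 35910/1079 = 33.28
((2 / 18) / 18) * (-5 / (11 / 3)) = -0.01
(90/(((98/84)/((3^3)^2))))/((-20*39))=-6561/91 = -72.10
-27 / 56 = -0.48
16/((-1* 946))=-8/473 = -0.02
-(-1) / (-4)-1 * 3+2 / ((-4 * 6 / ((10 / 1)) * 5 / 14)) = -67/12 = -5.58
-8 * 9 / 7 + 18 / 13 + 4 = -446/91 = -4.90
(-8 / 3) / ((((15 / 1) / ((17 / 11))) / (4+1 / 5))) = -952/825 = -1.15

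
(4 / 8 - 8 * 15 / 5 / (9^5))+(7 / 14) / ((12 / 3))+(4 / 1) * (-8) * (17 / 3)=-28455121/157464 = -180.71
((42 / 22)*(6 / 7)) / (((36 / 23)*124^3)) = 23/41945728 = 0.00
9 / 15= 3/5 = 0.60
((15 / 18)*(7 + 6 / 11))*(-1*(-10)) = 2075/33 = 62.88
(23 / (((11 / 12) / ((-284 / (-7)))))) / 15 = 26128/385 = 67.86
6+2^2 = 10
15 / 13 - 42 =-531/13 = -40.85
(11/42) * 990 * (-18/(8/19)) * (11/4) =-3414015/112 = -30482.28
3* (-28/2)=-42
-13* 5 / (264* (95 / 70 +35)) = -455/67188 = -0.01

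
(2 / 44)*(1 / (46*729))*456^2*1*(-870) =-1675040/6831 = -245.21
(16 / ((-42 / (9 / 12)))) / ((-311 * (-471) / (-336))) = 32/48827 = 0.00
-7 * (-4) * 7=196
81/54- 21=-39/2 = -19.50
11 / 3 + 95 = 296/3 = 98.67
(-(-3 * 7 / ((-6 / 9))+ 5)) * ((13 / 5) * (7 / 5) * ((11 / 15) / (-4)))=73073/3000 = 24.36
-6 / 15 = -2/5 = -0.40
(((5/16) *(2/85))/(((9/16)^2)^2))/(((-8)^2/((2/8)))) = 32/111537 = 0.00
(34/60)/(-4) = -17/120 = -0.14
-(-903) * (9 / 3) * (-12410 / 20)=-1680934.50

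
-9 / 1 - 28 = -37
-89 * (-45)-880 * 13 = -7435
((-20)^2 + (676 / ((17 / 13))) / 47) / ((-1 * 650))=-164194/259675 = -0.63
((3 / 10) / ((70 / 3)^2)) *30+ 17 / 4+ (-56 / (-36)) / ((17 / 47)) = 3211409/374850 = 8.57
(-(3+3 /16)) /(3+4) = -51/112 = -0.46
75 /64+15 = 1035/64 = 16.17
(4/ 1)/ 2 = 2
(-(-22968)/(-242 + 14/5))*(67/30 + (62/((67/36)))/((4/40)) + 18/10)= -648565599/20033 = -32374.86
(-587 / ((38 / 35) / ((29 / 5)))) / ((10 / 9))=-1072449/380 = -2822.23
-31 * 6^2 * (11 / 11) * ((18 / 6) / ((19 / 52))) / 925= -174096/17575 = -9.91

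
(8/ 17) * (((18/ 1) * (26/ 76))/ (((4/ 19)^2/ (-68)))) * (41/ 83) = -182286/83 = -2196.22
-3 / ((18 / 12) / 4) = -8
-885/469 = -1.89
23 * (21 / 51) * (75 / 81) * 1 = 4025/459 = 8.77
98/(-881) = -98/881 = -0.11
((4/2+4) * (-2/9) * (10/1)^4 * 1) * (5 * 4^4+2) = -51280000/3 = -17093333.33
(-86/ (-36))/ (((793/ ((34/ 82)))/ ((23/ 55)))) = 16813/32187870 = 0.00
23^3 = 12167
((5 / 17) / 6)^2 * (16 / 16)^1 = 25/10404 = 0.00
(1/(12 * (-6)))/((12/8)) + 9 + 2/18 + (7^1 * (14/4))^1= 3629/108 = 33.60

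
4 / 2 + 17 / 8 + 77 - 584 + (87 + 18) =-3183/8 = -397.88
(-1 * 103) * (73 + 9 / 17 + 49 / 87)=-11287049/1479 = -7631.54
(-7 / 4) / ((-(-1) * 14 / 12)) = -3/2 = -1.50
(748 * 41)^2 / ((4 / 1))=235131556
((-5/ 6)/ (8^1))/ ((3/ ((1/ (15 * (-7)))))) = 1/3024 = 0.00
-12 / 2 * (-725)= 4350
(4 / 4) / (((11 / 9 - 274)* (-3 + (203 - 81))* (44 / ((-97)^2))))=-84681/12854380 = -0.01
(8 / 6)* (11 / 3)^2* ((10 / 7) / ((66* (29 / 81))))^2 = 2700/41209 = 0.07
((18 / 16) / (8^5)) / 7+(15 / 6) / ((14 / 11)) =514927/262144 = 1.96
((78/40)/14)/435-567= -23020187/40600 = -567.00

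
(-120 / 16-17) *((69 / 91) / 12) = -161/104 = -1.55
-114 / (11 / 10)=-1140/11 = -103.64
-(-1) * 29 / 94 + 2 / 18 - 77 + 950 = 738913/846 = 873.42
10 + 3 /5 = 53/5 = 10.60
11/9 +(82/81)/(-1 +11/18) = -29/21 = -1.38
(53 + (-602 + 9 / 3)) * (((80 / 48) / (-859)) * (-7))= -6370/859 = -7.42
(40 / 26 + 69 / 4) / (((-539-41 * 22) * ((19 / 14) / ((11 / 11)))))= -6839/711854 = -0.01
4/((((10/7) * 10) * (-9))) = -0.03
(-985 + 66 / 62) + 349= -19683/31 = -634.94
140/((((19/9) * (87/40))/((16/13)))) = 268800/7163 = 37.53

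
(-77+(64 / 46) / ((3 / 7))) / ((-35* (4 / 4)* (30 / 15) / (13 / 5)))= 9451/3450 = 2.74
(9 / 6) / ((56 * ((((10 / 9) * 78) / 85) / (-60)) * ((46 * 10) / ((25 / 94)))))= -11475/12591488 = 0.00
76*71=5396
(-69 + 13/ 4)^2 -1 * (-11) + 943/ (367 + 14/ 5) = 128294345/29584 = 4336.61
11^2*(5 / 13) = 605/13 = 46.54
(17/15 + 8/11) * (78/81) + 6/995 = 1593764/886545 = 1.80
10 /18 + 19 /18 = 29/18 = 1.61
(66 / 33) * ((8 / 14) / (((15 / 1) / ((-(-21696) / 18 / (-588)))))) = -7232/46305 = -0.16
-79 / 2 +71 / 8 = -245/8 = -30.62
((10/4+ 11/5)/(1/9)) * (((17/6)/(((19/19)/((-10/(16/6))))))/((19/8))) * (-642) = 2308311/19 = 121490.05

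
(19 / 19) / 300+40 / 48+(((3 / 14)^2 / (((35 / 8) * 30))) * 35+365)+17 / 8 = 10818433/29400 = 367.97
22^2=484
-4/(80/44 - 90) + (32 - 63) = -15013/485 = -30.95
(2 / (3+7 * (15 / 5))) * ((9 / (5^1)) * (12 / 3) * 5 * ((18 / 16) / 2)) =27/16 = 1.69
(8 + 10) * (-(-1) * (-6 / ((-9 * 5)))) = 12/5 = 2.40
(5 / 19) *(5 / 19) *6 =150/361 = 0.42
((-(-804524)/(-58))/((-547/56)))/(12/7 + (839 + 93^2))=0.15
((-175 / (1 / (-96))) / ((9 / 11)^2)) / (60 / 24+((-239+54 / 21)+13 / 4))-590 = -121864670/174393 = -698.79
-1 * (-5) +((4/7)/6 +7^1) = 12.10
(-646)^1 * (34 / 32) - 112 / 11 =-61297/88 = -696.56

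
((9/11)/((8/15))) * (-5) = -675/88 = -7.67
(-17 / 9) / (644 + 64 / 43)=-731/249804 = 0.00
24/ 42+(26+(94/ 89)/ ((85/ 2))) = 1408406/52955 = 26.60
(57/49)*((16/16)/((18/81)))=513/98 = 5.23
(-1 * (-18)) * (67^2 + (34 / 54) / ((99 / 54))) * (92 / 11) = 81777880/121 = 675850.25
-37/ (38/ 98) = -1813/19 = -95.42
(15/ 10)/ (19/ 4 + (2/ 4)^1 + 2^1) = 6/29 = 0.21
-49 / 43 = -1.14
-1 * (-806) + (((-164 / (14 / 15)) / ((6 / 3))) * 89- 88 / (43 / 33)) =-2131327/301 = -7080.82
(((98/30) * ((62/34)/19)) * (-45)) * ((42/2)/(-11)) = 95697/3553 = 26.93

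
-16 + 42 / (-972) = -2599/162 = -16.04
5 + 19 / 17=104/17 = 6.12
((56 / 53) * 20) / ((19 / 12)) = 13440/1007 = 13.35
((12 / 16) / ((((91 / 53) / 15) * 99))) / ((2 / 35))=1325/1144 = 1.16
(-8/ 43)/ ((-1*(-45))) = -8/1935 = 0.00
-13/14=-0.93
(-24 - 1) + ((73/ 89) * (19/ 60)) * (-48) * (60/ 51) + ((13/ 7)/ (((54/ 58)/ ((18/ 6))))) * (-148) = -88200419/95319 = -925.32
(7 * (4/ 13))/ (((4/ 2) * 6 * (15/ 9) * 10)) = 7/650 = 0.01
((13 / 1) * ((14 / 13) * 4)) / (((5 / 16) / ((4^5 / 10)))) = 458752/25 = 18350.08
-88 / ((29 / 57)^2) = -285912/841 = -339.97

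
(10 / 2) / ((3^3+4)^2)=5/961 = 0.01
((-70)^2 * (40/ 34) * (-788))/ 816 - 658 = -5396986/867 = -6224.90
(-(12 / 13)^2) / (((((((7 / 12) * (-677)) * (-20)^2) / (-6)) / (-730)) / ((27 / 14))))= 1277208/28031185 = 0.05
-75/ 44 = -1.70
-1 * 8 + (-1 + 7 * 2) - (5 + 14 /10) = -7/5 = -1.40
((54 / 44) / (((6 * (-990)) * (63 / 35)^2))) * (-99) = 5/792 = 0.01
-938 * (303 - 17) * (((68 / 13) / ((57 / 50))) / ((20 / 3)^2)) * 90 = -47359620/19 = -2492611.58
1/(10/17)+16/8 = 37/10 = 3.70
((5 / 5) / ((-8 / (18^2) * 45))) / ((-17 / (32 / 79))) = 144/6715 = 0.02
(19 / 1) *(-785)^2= 11708275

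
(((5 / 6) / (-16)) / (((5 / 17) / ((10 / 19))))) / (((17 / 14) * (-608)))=35/277248 = 0.00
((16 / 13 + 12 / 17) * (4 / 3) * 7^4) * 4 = 16442048/663 = 24799.47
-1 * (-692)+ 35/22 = 15259/22 = 693.59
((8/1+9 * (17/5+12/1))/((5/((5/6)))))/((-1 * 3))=-733/90 = -8.14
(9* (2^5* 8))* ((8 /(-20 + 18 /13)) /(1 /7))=-838656/121 = -6931.04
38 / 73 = 0.52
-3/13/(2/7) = -21/26 = -0.81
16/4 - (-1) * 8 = 12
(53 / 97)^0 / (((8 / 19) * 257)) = 19/2056 = 0.01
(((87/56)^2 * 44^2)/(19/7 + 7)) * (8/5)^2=3663396/2975 = 1231.39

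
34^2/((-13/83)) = -95948/13 = -7380.62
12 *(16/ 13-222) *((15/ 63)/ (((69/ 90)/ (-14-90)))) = 1968000/23 = 85565.22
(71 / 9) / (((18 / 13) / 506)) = 233519/81 = 2882.95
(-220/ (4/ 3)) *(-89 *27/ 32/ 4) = 396495/128 = 3097.62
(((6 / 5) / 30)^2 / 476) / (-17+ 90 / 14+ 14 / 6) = -3/7352500 = 0.00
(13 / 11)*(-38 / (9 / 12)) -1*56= -3824/33 = -115.88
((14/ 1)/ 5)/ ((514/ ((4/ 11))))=28/14135 = 0.00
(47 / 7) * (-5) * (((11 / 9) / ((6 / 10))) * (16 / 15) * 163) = -6741680/567 = -11890.09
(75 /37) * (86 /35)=1290/259 = 4.98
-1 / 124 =-0.01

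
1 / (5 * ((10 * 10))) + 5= 2501/500 = 5.00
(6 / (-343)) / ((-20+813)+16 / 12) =-18/817369 = 0.00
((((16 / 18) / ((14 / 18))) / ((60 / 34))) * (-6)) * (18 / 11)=-2448/385 = -6.36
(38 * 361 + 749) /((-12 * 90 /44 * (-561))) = 851/810 = 1.05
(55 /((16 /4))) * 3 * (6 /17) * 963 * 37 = 518745.44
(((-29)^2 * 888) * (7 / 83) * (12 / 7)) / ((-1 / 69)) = -618357024/83 = -7450084.63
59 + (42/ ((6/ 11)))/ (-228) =13375/228 = 58.66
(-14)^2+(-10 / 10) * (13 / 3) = 575/3 = 191.67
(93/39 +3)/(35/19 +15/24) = 2128/975 = 2.18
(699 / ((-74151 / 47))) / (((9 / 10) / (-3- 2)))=547550/222453 = 2.46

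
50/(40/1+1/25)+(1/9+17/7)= 3.79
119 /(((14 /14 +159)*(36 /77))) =9163/5760 = 1.59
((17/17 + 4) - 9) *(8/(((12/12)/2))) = -64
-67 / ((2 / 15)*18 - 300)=335/1488 = 0.23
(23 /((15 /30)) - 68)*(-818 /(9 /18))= 35992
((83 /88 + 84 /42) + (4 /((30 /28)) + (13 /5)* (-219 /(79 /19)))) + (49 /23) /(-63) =-130.30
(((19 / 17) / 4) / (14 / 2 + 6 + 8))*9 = 57/476 = 0.12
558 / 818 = 0.68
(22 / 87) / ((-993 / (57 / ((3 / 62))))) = -0.30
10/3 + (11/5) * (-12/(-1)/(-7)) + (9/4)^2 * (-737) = -6268921/1680 = -3731.50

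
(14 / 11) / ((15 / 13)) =1.10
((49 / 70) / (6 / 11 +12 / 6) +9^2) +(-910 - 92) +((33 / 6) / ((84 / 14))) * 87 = -33639/40 = -840.98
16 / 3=5.33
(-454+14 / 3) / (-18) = 674/27 = 24.96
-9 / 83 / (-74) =9/6142 = 0.00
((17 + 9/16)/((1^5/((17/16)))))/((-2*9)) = -4777/4608 = -1.04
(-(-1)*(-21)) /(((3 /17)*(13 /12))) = -1428/13 = -109.85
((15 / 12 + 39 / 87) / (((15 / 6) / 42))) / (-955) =-4137/138475 = -0.03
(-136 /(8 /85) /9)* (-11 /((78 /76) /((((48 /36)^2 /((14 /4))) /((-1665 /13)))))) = -3865664/566433 = -6.82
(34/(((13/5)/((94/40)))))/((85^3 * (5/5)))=47/939250 = 0.00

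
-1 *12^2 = -144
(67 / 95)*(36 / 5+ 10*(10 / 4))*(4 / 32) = 10787/3800 = 2.84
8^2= 64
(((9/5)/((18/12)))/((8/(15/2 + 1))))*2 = 51/20 = 2.55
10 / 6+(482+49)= 1598/3 = 532.67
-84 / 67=-1.25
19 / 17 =1.12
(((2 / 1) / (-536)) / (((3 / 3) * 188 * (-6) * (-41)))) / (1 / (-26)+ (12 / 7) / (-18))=91/150799312 = 0.00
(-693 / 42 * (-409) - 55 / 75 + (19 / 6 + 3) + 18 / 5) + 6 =101453/15 = 6763.53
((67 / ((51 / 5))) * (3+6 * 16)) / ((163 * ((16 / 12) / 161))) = 481.74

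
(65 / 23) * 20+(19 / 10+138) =196.42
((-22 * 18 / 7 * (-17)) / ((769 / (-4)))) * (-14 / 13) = 53856/9997 = 5.39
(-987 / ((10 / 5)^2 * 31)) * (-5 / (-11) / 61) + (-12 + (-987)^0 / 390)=-195618083/16224780 = -12.06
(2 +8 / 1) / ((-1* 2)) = -5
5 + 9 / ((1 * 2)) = 19/2 = 9.50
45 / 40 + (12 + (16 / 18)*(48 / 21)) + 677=348847/504 = 692.16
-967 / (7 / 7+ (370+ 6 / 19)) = -18373/7055 = -2.60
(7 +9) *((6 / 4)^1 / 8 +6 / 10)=63/5 = 12.60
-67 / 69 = -0.97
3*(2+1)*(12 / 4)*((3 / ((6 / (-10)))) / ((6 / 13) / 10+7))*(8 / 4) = -8775/229 = -38.32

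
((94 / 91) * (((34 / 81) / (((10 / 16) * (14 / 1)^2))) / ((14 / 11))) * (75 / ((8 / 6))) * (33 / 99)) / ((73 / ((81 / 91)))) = 131835/207347959 = 0.00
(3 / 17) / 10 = 3/170 = 0.02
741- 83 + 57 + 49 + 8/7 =5356/7 = 765.14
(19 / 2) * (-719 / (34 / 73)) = -997253/68 = -14665.49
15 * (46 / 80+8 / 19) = 14.94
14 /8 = 7/4 = 1.75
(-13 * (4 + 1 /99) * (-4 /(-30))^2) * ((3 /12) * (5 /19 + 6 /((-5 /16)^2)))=-151263749/10580625 = -14.30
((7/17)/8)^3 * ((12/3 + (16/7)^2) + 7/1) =5565/2515456 = 0.00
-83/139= -0.60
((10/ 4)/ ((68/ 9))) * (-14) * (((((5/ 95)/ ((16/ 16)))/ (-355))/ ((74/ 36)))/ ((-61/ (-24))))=6804/51759781 = 0.00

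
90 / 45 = 2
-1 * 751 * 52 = -39052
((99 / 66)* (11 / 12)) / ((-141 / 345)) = -1265/376 = -3.36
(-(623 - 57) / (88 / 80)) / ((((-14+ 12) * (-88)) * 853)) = -1415/412852 = 0.00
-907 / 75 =-12.09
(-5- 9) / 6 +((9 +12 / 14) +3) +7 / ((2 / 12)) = 1103/21 = 52.52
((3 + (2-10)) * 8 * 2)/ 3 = -80/3 = -26.67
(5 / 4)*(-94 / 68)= -235/136 = -1.73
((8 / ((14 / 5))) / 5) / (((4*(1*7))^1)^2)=1/1372 = 0.00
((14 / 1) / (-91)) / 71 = -2/923 = 0.00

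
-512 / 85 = -6.02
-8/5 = -1.60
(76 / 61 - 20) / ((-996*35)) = 286/531615 = 0.00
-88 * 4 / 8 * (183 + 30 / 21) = -8114.86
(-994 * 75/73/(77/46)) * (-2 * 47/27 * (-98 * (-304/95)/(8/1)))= 601727840/7227 = 83261.08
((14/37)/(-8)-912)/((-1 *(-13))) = -134983/1924 = -70.16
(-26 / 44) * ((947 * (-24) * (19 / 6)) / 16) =233909/88 = 2658.06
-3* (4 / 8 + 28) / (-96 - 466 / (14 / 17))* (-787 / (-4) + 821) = 4872987/37064 = 131.47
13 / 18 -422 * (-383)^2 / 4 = -139281199/9 = -15475688.78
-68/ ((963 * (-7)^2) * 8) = -17/94374 = 0.00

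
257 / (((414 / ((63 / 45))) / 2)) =1.74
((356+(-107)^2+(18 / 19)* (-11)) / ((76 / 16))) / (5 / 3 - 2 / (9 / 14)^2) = -782.60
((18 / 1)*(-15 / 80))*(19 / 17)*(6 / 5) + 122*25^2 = 25923461/340 = 76245.47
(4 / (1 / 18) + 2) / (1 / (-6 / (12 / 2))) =-74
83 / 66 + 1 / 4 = 199/132 = 1.51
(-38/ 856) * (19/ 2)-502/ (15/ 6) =-861229/4280 = -201.22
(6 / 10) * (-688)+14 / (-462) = -68117/165 = -412.83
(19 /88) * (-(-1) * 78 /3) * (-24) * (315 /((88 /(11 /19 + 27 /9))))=-208845/121 = -1725.99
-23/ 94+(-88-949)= -1037.24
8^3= 512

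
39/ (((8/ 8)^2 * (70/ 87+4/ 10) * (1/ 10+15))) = 84825/39562 = 2.14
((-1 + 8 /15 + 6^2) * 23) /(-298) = -12259/4470 = -2.74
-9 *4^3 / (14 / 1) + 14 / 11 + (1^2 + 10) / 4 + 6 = -9585/308 = -31.12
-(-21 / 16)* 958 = 10059/8 = 1257.38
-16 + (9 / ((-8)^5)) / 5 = -2621449/163840 = -16.00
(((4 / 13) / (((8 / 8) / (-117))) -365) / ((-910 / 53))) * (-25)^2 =2656625/182 = 14596.84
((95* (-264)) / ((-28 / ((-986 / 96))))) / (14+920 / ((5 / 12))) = -46835/11312 = -4.14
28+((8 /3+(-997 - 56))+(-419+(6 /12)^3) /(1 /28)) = -76505/6 = -12750.83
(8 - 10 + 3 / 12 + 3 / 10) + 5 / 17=-393/340 = -1.16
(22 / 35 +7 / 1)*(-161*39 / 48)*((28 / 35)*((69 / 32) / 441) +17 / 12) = -222281683/156800 = -1417.61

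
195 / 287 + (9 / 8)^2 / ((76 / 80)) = 175515/87248 = 2.01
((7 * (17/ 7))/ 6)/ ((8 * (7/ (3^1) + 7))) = 17/448 = 0.04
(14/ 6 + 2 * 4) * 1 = 31/3 = 10.33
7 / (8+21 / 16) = 112/149 = 0.75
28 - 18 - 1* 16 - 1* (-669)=663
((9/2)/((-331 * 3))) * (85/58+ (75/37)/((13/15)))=-318405/18468476 = -0.02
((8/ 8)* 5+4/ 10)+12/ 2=57/5 = 11.40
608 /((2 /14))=4256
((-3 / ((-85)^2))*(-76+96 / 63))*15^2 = 828/119 = 6.96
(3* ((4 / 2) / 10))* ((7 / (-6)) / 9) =-7/90 = -0.08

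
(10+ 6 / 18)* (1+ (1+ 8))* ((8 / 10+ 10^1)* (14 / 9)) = 1736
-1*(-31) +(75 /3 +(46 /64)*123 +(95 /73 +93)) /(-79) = 5235659/184544 = 28.37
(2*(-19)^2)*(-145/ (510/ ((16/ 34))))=-83752/867 = -96.60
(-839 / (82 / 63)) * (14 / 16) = -369999/656 = -564.02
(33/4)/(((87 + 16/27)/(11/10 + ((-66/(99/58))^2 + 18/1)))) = 142.62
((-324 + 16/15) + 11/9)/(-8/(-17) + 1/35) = -1722763/2673 = -644.51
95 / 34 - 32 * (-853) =928159/34 = 27298.79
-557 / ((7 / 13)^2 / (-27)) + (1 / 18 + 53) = 51922.26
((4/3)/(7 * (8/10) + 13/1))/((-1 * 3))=-0.02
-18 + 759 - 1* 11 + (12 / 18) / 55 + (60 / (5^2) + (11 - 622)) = 20033/165 = 121.41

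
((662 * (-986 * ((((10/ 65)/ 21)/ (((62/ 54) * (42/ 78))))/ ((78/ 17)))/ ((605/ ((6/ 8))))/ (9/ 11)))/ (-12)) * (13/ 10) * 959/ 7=380053207/10025400 = 37.91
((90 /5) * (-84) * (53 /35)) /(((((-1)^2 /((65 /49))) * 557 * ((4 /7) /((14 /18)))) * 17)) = -0.44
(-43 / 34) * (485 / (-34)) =20855/1156 = 18.04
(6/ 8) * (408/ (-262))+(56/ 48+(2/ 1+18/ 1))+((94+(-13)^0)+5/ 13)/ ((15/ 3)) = 399275/10218 = 39.08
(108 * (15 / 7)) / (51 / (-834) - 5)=-150120/3283 = -45.73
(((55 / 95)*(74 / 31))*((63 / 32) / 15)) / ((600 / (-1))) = -2849/9424000 = 0.00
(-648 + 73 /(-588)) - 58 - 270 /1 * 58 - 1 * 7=-9627397/588 = -16373.12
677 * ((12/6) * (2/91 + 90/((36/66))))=20333018/91 = 223439.76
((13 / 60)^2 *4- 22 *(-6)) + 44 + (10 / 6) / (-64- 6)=1109833/6300 = 176.16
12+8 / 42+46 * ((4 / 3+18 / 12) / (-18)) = 1871/378 = 4.95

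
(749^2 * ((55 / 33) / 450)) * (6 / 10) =561001/450 = 1246.67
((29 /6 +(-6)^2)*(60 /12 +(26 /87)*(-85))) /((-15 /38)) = 1652525/783 = 2110.50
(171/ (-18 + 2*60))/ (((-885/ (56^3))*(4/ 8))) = -3336704/5015 = -665.34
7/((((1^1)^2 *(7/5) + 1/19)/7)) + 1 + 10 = 6173/138 = 44.73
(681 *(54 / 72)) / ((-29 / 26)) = -26559/58 = -457.91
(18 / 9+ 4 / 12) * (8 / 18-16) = -980/27 = -36.30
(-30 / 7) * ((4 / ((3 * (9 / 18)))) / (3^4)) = -80/567 = -0.14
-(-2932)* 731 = 2143292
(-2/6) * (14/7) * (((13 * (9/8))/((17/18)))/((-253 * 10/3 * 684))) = 117/6537520 = 0.00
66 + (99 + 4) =169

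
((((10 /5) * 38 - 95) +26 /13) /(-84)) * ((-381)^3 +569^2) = -233675965/21 = -11127426.90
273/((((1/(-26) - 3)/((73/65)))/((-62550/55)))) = 99724716/869 = 114758.02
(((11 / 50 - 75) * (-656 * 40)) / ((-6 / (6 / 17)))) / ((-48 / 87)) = 209208.05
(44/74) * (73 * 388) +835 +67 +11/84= 17743.43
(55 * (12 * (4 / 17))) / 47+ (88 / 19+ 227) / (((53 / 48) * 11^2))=5.04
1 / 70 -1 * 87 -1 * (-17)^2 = -26319/70 = -375.99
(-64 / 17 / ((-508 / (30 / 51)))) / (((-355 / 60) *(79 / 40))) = -76800/205867127 = 0.00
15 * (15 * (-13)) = -2925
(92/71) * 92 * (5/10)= 4232/71 = 59.61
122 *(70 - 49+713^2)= 62023580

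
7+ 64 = 71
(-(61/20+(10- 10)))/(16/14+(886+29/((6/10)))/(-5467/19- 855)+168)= -6953268/383741125 = -0.02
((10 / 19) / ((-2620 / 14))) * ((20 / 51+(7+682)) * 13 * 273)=-291151679/42313 = -6880.90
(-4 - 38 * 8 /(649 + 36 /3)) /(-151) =0.03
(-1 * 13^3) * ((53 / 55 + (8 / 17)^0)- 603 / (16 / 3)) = 214794099/880 = 244084.20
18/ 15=6/5 = 1.20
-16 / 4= -4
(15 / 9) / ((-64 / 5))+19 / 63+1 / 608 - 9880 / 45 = -16806457/76608 = -219.38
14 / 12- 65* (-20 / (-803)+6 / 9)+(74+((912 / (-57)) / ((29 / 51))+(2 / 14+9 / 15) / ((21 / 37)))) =3.39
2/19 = 0.11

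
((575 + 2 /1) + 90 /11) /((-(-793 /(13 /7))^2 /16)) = -102992/2005619 = -0.05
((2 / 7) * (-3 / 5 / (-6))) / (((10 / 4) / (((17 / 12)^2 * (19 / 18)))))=5491/226800 = 0.02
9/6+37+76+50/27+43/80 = 252481/2160 = 116.89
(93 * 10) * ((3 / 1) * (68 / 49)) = 189720/49 = 3871.84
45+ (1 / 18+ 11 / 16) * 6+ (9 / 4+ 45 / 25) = 6421/120 = 53.51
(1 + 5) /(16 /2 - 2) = 1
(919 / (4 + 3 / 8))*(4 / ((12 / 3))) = 7352/35 = 210.06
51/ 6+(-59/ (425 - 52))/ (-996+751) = 8.50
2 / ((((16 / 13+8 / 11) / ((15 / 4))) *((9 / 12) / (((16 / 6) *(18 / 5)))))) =1716/35 = 49.03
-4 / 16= -1/4 = -0.25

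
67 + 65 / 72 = 67.90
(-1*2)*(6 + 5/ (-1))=-2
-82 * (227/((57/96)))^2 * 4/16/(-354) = 540848384/63897 = 8464.38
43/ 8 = 5.38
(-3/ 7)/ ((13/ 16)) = -0.53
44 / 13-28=-24.62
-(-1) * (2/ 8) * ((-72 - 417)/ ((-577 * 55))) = 489/126940 = 0.00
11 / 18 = 0.61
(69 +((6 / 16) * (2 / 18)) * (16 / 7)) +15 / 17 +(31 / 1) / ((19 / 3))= 507859/6783 = 74.87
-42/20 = -21/10 = -2.10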